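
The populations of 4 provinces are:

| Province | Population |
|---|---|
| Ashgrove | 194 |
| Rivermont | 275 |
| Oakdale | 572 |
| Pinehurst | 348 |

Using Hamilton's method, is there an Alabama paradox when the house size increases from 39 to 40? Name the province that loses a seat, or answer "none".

At 39 seats: Ashgrove 5, Rivermont 8, Oakdale 16, Pinehurst 10.
At 40 seats: Ashgrove 6, Rivermont 8, Oakdale 16, Pinehurst 10.
No province's allocation decreased.

none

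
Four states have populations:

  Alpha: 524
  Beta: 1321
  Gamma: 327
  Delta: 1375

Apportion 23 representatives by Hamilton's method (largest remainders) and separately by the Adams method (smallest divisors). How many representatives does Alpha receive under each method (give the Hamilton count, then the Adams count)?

3 and 4

Hamilton: Alpha 3, Beta 9, Gamma 2, Delta 9.
Adams: Alpha 4, Beta 8, Gamma 2, Delta 9.
Alpha gets 3 under Hamilton and 4 under Adams.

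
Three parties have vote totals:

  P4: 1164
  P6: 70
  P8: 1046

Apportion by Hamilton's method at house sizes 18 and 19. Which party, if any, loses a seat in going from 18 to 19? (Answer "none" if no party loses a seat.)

P6

At 18 seats: P4 9, P6 1, P8 8.
At 19 seats: P4 10, P6 0, P8 9.
P6 drops from 1 to 0.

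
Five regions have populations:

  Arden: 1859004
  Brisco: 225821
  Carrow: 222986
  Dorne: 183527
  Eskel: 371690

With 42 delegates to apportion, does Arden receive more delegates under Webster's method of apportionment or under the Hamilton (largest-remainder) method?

Webster

Webster: Arden 28, Brisco 3, Carrow 3, Dorne 3, Eskel 5.
Hamilton: Arden 27, Brisco 3, Carrow 3, Dorne 3, Eskel 6.
Arden gets 28 under Webster and 27 under Hamilton.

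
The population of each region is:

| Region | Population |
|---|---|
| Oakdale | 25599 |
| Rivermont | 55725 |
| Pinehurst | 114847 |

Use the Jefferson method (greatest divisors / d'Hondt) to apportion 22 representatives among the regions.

Oakdale 3, Rivermont 6, Pinehurst 13

Standard divisor 196171/22 ≈ 8916.864; standard quotas: Oakdale 2.871, Rivermont 6.249, Pinehurst 12.880.
Rounding down gives 2, 6, 12 = 20 seats, so the divisor must be adjusted.
With modified divisor 8400: modified quotas Oakdale 3.047, Rivermont 6.634, Pinehurst 13.672.
Rounding down: Oakdale 3, Rivermont 6, Pinehurst 13 (total 22).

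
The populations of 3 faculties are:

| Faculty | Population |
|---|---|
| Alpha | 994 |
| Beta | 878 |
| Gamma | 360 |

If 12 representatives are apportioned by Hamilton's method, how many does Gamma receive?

2

Total 2232; standard divisor 2232/12 = 186.
Standard quotas: Alpha 5.344, Beta 4.720, Gamma 1.935.
Lower quotas: Alpha 5, Beta 4, Gamma 1 (sum 10, leaving 2 seats).
Remainders in descending order: Gamma 0.935, Beta 0.720, Alpha 0.344.
Largest remainders: Gamma, Beta receive the extra seats.
Gamma receives 2.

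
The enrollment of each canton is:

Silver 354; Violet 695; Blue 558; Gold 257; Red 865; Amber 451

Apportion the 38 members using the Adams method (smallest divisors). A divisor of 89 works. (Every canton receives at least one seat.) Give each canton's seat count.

Silver 4, Violet 8, Blue 7, Gold 3, Red 10, Amber 6

With modified divisor 89: modified quotas Silver 3.978, Violet 7.809, Blue 6.270, Gold 2.888, Red 9.719, Amber 5.067.
Rounding up: Silver 4, Violet 8, Blue 7, Gold 3, Red 10, Amber 6 (total 38).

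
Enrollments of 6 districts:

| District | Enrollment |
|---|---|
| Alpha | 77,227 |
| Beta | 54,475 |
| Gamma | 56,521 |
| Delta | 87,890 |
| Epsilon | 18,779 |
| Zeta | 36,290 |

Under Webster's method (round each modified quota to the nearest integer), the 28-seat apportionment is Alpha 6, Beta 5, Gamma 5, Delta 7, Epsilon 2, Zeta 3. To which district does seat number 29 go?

Alpha

Priority for the next seat is population ÷ (current seats + 0.5).
Priorities: Alpha 11881.077, Beta 9904.545, Gamma 10276.545, Delta 11718.667, Epsilon 7511.600, Zeta 10368.571.
Highest priority: Alpha.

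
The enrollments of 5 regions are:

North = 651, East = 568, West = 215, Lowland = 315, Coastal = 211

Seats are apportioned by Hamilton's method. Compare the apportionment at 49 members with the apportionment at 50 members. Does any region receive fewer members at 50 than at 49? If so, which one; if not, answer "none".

West

At 49 seats: North 16, East 14, West 6, Lowland 8, Coastal 5.
At 50 seats: North 17, East 15, West 5, Lowland 8, Coastal 5.
West drops from 6 to 5.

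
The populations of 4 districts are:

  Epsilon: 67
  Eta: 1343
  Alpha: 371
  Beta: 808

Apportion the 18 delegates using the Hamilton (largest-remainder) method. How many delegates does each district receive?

The standard divisor is 2589/18 ≈ 143.833.
Standard quotas: Epsilon 0.466, Eta 9.337, Alpha 2.579, Beta 5.618.
Lower quotas: Epsilon 0, Eta 9, Alpha 2, Beta 5 (sum 16, leaving 2 seats).
Remainders in descending order: Beta 0.618, Alpha 0.579, Epsilon 0.466, Eta 0.337.
Largest remainders: Beta, Alpha receive the extra seats.

Epsilon: 0; Eta: 9; Alpha: 3; Beta: 6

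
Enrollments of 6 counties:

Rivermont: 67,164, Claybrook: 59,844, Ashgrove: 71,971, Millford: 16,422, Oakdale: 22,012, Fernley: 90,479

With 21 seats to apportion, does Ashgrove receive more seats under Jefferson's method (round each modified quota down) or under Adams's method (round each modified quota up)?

Jefferson: Rivermont 4, Claybrook 4, Ashgrove 5, Millford 1, Oakdale 1, Fernley 6.
Adams: Rivermont 4, Claybrook 4, Ashgrove 4, Millford 1, Oakdale 2, Fernley 6.
Ashgrove gets 5 under Jefferson and 4 under Adams.

Jefferson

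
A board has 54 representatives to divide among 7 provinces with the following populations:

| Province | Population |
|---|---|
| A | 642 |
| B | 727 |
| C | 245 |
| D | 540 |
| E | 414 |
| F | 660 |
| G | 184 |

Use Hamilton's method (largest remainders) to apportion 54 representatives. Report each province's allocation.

A 10, B 11, C 4, D 9, E 7, F 10, G 3

Total 3412; standard divisor 3412/54 ≈ 63.185.
Standard quotas: A 10.161, B 11.506, C 3.877, D 8.546, E 6.552, F 10.445, G 2.912.
Lower quotas: A 10, B 11, C 3, D 8, E 6, F 10, G 2 (sum 50, leaving 4 seats).
Remainders in descending order: G 0.912, C 0.877, E 0.552, D 0.546, B 0.506, F 0.445, A 0.161.
The surplus seats go to G, C, E, D.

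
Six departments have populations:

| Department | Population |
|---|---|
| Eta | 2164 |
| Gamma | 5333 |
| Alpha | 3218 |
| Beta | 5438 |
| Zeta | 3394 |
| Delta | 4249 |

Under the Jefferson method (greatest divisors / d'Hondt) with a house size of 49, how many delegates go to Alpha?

7

Standard divisor 23796/49 ≈ 485.633; standard quotas: Eta 4.456, Gamma 10.982, Alpha 6.626, Beta 11.198, Zeta 6.989, Delta 8.749.
Rounding down gives 4, 10, 6, 11, 6, 8 = 45 seats, so the divisor must be adjusted.
With modified divisor 456: modified quotas Eta 4.746, Gamma 11.695, Alpha 7.057, Beta 11.925, Zeta 7.443, Delta 9.318.
Rounding down: Eta 4, Gamma 11, Alpha 7, Beta 11, Zeta 7, Delta 9 (total 49).
Alpha receives 7.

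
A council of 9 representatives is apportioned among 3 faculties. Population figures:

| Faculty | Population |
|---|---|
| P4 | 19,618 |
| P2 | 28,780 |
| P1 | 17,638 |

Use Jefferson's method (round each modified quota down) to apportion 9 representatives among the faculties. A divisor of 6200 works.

P4 3, P2 4, P1 2

With modified divisor 6200: modified quotas P4 3.164, P2 4.642, P1 2.845.
Rounding down: P4 3, P2 4, P1 2 (total 9).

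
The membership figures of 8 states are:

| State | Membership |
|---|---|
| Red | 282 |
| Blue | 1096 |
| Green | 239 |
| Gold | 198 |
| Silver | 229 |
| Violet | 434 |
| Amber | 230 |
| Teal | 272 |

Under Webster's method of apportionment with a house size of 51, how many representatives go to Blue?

19

Standard divisor 2980/51 ≈ 58.431; standard quotas: Red 4.826, Blue 18.757, Green 4.090, Gold 3.389, Silver 3.919, Violet 7.428, Amber 3.936, Teal 4.655.
Rounding to the nearest integer gives Red 5, Blue 19, Green 4, Gold 3, Silver 4, Violet 7, Amber 4, Teal 5 — total 51, matching the house size, so no adjustment is needed.
Blue receives 19.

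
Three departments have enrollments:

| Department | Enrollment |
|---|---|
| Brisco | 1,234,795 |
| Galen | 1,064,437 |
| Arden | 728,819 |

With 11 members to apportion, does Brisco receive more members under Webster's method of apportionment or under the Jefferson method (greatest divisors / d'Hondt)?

Jefferson

Webster: Brisco 4, Galen 4, Arden 3.
Jefferson: Brisco 5, Galen 4, Arden 2.
Brisco gets 4 under Webster and 5 under Jefferson.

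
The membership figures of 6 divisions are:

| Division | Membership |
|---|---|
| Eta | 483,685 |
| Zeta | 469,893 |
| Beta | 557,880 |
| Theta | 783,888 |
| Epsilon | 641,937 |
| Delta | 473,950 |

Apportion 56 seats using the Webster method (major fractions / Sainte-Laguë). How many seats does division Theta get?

13

Standard divisor 3411233/56 ≈ 60914.875; standard quotas: Eta 7.940, Zeta 7.714, Beta 9.158, Theta 12.869, Epsilon 10.538, Delta 7.781.
Rounding to the nearest integer gives 8, 8, 9, 13, 11, 8 = 57 seats, so the divisor must be adjusted.
With modified divisor 61900: modified quotas Eta 7.814, Zeta 7.591, Beta 9.013, Theta 12.664, Epsilon 10.371, Delta 7.657.
Rounding to the nearest integer: Eta 8, Zeta 8, Beta 9, Theta 13, Epsilon 10, Delta 8 (total 56).
Theta receives 13.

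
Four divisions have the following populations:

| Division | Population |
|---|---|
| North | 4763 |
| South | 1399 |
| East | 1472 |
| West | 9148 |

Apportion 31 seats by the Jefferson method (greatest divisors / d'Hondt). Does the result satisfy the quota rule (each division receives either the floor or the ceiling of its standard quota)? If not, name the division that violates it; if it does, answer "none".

West

Standard quotas: North 8.798, South 2.584, East 2.719, West 16.898.
Jefferson allocation: North 9, South 2, East 2, West 18.
West has quota 16.898 (lower 16, upper 17) but receives 18 — outside the quota interval.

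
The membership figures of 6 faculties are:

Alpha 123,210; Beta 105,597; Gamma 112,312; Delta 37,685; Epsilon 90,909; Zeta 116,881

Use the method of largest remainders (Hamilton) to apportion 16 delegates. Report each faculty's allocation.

Total 586594; standard divisor 586594/16 ≈ 36662.125.
Standard quotas: Alpha 3.3607, Beta 2.8803, Gamma 3.0634, Delta 1.0279, Epsilon 2.4796, Zeta 3.1881.
Lower quotas: Alpha 3, Beta 2, Gamma 3, Delta 1, Epsilon 2, Zeta 3 (sum 14, leaving 2 seats).
Remainders in descending order: Beta 0.8803, Epsilon 0.4796, Alpha 0.3607, Zeta 0.1881, Gamma 0.0634, Delta 0.0279.
The surplus seats go to Beta, Epsilon.

Alpha 3, Beta 3, Gamma 3, Delta 1, Epsilon 3, Zeta 3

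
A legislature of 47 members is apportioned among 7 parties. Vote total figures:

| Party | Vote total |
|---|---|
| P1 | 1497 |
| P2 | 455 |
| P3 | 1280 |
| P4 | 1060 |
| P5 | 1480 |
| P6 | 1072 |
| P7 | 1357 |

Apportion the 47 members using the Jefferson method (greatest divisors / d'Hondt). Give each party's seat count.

P1=9; P2=2; P3=7; P4=6; P5=9; P6=6; P7=8

Standard divisor 8201/47 ≈ 174.489; standard quotas: P1 8.579, P2 2.608, P3 7.336, P4 6.075, P5 8.482, P6 6.144, P7 7.777.
Rounding down gives 8, 2, 7, 6, 8, 6, 7 = 44 seats, so the divisor must be adjusted.
With modified divisor 162: modified quotas P1 9.241, P2 2.809, P3 7.901, P4 6.543, P5 9.136, P6 6.617, P7 8.377.
Rounding down: P1 9, P2 2, P3 7, P4 6, P5 9, P6 6, P7 8 (total 47).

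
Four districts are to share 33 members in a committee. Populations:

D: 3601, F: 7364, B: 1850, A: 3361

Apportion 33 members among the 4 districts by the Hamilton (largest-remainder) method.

Standard divisor: 16176 ÷ 33 ≈ 490.182.
Standard quotas: D 7.3463, F 15.0230, B 3.7741, A 6.8566.
Lower quotas: D 7, F 15, B 3, A 6 (sum 31, leaving 2 seats).
Remainders in descending order: A 0.8566, B 0.7741, D 0.3463, F 0.0230.
The surplus seats go to A, B.

D 7; F 15; B 4; A 7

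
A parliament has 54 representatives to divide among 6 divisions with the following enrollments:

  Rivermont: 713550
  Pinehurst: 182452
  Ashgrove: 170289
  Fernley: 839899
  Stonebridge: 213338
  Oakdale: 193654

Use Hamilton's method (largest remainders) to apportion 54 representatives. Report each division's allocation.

Standard divisor: 2313182 ÷ 54 ≈ 42836.704.
Standard quotas: Rivermont 16.6574, Pinehurst 4.2592, Ashgrove 3.9753, Fernley 19.6070, Stonebridge 4.9803, Oakdale 4.5207.
Lower quotas: Rivermont 16, Pinehurst 4, Ashgrove 3, Fernley 19, Stonebridge 4, Oakdale 4 (sum 50, leaving 4 seats).
Remainders in descending order: Stonebridge 0.9803, Ashgrove 0.9753, Rivermont 0.6574, Fernley 0.6070, Oakdale 0.5207, Pinehurst 0.2592.
The surplus seats go to Stonebridge, Ashgrove, Rivermont, Fernley.

Rivermont 17, Pinehurst 4, Ashgrove 4, Fernley 20, Stonebridge 5, Oakdale 4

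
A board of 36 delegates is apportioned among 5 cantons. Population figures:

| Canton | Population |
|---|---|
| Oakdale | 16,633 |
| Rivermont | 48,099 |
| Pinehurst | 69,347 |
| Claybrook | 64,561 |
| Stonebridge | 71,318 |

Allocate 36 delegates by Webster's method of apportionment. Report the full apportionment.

Standard divisor 269958/36 ≈ 7498.833; standard quotas: Oakdale 2.218, Rivermont 6.414, Pinehurst 9.248, Claybrook 8.609, Stonebridge 9.511.
Rounding to the nearest integer gives Oakdale 2, Rivermont 6, Pinehurst 9, Claybrook 9, Stonebridge 10 — total 36, matching the house size, so no adjustment is needed.

Oakdale 2, Rivermont 6, Pinehurst 9, Claybrook 9, Stonebridge 10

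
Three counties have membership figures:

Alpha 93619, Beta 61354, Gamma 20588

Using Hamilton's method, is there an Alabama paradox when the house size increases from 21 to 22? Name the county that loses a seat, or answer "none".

Gamma

At 21 seats: Alpha 11, Beta 7, Gamma 3.
At 22 seats: Alpha 12, Beta 8, Gamma 2.
Gamma drops from 3 to 2.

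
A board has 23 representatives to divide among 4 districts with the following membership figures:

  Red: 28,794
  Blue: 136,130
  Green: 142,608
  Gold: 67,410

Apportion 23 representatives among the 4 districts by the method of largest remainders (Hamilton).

The standard divisor is 374942/23 ≈ 16301.826.
Standard quotas: Red 1.7663, Blue 8.3506, Green 8.7480, Gold 4.1351.
Lower quotas: Red 1, Blue 8, Green 8, Gold 4 (sum 21, leaving 2 seats).
Remainders in descending order: Red 0.7663, Green 0.7480, Blue 0.3506, Gold 0.1351.
The surplus seats go to Red, Green.

Red: 2; Blue: 8; Green: 9; Gold: 4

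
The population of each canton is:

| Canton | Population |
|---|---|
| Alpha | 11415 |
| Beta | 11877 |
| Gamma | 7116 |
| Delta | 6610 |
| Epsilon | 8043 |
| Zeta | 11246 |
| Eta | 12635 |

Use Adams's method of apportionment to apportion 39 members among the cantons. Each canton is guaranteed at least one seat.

Standard divisor 68942/39 ≈ 1767.744; standard quotas: Alpha 6.457, Beta 6.719, Gamma 4.025, Delta 3.739, Epsilon 4.550, Zeta 6.362, Eta 7.148.
Rounding up gives 7, 7, 5, 4, 5, 7, 8 = 43 seats, so the divisor must be adjusted.
With modified divisor 1940: modified quotas Alpha 5.884, Beta 6.122, Gamma 3.668, Delta 3.407, Epsilon 4.146, Zeta 5.797, Eta 6.513.
Rounding up: Alpha 6, Beta 7, Gamma 4, Delta 4, Epsilon 5, Zeta 6, Eta 7 (total 39).

Alpha 6, Beta 7, Gamma 4, Delta 4, Epsilon 5, Zeta 6, Eta 7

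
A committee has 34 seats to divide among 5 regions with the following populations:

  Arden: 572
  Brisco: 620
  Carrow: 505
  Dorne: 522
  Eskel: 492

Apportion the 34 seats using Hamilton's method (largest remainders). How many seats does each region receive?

Arden=7, Brisco=8, Carrow=6, Dorne=7, Eskel=6

Standard divisor: 2711 ÷ 34 ≈ 79.735.
Standard quotas: Arden 7.174, Brisco 7.776, Carrow 6.333, Dorne 6.547, Eskel 6.170.
Lower quotas: Arden 7, Brisco 7, Carrow 6, Dorne 6, Eskel 6 (sum 32, leaving 2 seats).
Remainders in descending order: Brisco 0.776, Dorne 0.547, Carrow 0.333, Arden 0.174, Eskel 0.170.
The surplus seats go to Brisco, Dorne.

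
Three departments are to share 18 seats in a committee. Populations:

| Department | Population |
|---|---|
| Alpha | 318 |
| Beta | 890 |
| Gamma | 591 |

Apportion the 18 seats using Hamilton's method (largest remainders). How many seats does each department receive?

Alpha 3, Beta 9, Gamma 6

Total 1799; standard divisor 1799/18 ≈ 99.944.
Standard quotas: Alpha 3.182, Beta 8.905, Gamma 5.913.
Lower quotas: Alpha 3, Beta 8, Gamma 5 (sum 16, leaving 2 seats).
Remainders in descending order: Gamma 0.913, Beta 0.905, Alpha 0.182.
Largest remainders: Gamma, Beta receive the extra seats.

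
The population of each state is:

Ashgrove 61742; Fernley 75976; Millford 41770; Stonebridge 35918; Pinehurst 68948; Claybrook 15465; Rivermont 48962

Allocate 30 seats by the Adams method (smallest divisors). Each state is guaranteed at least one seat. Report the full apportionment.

Ashgrove 5, Fernley 6, Millford 4, Stonebridge 3, Pinehurst 6, Claybrook 2, Rivermont 4

Standard divisor 348781/30 ≈ 11626.033; standard quotas: Ashgrove 5.311, Fernley 6.535, Millford 3.593, Stonebridge 3.089, Pinehurst 5.930, Claybrook 1.330, Rivermont 4.211.
Rounding up gives 6, 7, 4, 4, 6, 2, 5 = 34 seats, so the divisor must be adjusted.
With modified divisor 13200: modified quotas Ashgrove 4.677, Fernley 5.756, Millford 3.164, Stonebridge 2.721, Pinehurst 5.223, Claybrook 1.172, Rivermont 3.709.
Rounding up: Ashgrove 5, Fernley 6, Millford 4, Stonebridge 3, Pinehurst 6, Claybrook 2, Rivermont 4 (total 30).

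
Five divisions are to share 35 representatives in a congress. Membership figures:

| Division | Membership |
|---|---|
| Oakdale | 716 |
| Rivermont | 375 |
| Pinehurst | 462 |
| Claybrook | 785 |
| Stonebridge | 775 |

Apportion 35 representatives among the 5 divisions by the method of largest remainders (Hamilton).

Total 3113; standard divisor 3113/35 ≈ 88.943.
Standard quotas: Oakdale 8.050, Rivermont 4.216, Pinehurst 5.194, Claybrook 8.826, Stonebridge 8.713.
Lower quotas: Oakdale 8, Rivermont 4, Pinehurst 5, Claybrook 8, Stonebridge 8 (sum 33, leaving 2 seats).
Remainders in descending order: Claybrook 0.826, Stonebridge 0.713, Rivermont 0.216, Pinehurst 0.194, Oakdale 0.050.
Largest remainders: Claybrook, Stonebridge receive the extra seats.

Oakdale 8; Rivermont 4; Pinehurst 5; Claybrook 9; Stonebridge 9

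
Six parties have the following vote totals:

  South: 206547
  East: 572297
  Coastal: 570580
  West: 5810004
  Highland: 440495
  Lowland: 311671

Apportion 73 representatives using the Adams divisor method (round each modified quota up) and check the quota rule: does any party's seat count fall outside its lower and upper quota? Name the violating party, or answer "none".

West

Standard quotas: South 1.906, East 5.281, Coastal 5.265, West 53.609, Highland 4.064, Lowland 2.876.
Adams allocation: South 2, East 6, Coastal 6, West 52, Highland 4, Lowland 3.
West has quota 53.609 (lower 53, upper 54) but receives 52 — outside the quota interval.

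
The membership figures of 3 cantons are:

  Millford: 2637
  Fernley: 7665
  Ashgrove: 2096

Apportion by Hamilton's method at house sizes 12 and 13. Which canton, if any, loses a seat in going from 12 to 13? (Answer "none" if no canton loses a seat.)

none

At 12 seats: Millford 3, Fernley 7, Ashgrove 2.
At 13 seats: Millford 3, Fernley 8, Ashgrove 2.
No canton's allocation decreased.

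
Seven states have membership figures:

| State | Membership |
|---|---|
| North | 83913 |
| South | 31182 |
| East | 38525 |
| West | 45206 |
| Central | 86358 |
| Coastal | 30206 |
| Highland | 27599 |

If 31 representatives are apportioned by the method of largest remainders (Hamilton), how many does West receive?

4

Standard divisor: 342989 ÷ 31 ≈ 11064.161.
Standard quotas: North 7.5842, South 2.8183, East 3.4820, West 4.0858, Central 7.8052, Coastal 2.7301, Highland 2.4945.
Lower quotas: North 7, South 2, East 3, West 4, Central 7, Coastal 2, Highland 2 (sum 27, leaving 4 seats).
Remainders in descending order: South 0.8183, Central 0.8052, Coastal 0.7301, North 0.5842, Highland 0.4945, East 0.4820, West 0.0858.
Largest remainders: South, Central, Coastal, North receive the extra seats.
West receives 4.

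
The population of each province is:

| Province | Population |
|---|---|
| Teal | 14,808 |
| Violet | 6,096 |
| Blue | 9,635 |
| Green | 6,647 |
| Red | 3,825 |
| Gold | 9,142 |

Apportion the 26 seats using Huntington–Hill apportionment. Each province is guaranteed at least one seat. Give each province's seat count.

Teal=8; Violet=3; Blue=5; Green=3; Red=2; Gold=5

With divisor 1949: modified quotas Teal 7.598, Violet 3.128, Blue 4.944, Green 3.410, Red 1.963, Gold 4.691.
Geometric-mean thresholds: Teal √(7·8)=7.483, Violet √(3·4)=3.464, Blue √(4·5)=4.472, Green √(3·4)=3.464, Red √(1·2)=1.414, Gold √(4·5)=4.472.
Each quota rounded against its threshold gives Teal 8, Violet 3, Blue 5, Green 3, Red 2, Gold 5 (total 26).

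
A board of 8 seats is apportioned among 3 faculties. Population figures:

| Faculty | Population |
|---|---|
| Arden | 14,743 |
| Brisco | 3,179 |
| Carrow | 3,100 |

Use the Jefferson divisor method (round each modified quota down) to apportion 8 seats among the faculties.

Standard divisor 21022/8 ≈ 2627.75; standard quotas: Arden 5.611, Brisco 1.210, Carrow 1.180.
Rounding down gives 5, 1, 1 = 7 seats, so the divisor must be adjusted.
With modified divisor 2300: modified quotas Arden 6.410, Brisco 1.382, Carrow 1.348.
Rounding down: Arden 6, Brisco 1, Carrow 1 (total 8).

Arden 6; Brisco 1; Carrow 1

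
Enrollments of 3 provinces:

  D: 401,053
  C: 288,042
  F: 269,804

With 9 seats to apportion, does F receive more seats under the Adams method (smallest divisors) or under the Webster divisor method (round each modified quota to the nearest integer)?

Adams

Adams: D 3, C 3, F 3.
Webster: D 4, C 3, F 2.
F gets 3 under Adams and 2 under Webster.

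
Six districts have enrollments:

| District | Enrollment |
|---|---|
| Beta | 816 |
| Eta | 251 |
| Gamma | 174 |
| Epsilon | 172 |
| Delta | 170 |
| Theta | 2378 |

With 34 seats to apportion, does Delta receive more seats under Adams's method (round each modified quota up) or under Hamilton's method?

Adams

Adams: Beta 7, Eta 2, Gamma 2, Epsilon 2, Delta 2, Theta 19.
Hamilton: Beta 7, Eta 2, Gamma 2, Epsilon 2, Delta 1, Theta 20.
Delta gets 2 under Adams and 1 under Hamilton.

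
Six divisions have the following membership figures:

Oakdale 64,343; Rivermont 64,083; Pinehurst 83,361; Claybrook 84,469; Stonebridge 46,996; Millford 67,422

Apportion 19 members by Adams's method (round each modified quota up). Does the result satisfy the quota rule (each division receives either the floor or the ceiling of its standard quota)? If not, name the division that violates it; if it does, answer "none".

Standard quotas: Oakdale 2.977, Rivermont 2.965, Pinehurst 3.857, Claybrook 3.908, Stonebridge 2.174, Millford 3.119.
Adams allocation: Oakdale 3, Rivermont 3, Pinehurst 4, Claybrook 4, Stonebridge 2, Millford 3.
Every allocation lies between the lower and upper quota.

none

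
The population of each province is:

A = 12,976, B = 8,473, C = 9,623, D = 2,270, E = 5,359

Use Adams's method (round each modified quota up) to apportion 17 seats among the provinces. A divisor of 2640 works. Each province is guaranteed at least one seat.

A: 5; B: 4; C: 4; D: 1; E: 3

With modified divisor 2640: modified quotas A 4.915, B 3.209, C 3.645, D 0.860, E 2.030.
Rounding up: A 5, B 4, C 4, D 1, E 3 (total 17).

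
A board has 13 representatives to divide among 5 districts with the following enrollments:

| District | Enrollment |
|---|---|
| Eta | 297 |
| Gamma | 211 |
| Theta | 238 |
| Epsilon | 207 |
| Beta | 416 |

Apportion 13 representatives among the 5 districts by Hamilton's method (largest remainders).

The standard divisor is 1369/13 ≈ 105.308.
Standard quotas: Eta 2.820, Gamma 2.004, Theta 2.260, Epsilon 1.966, Beta 3.950.
Lower quotas: Eta 2, Gamma 2, Theta 2, Epsilon 1, Beta 3 (sum 10, leaving 3 seats).
Remainders in descending order: Epsilon 0.966, Beta 0.950, Eta 0.820, Theta 0.260, Gamma 0.004.
The surplus seats go to Epsilon, Beta, Eta.

Eta=3, Gamma=2, Theta=2, Epsilon=2, Beta=4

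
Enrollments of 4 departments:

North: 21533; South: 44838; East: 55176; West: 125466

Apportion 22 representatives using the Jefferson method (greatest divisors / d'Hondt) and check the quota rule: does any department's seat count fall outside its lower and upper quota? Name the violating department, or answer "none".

Standard quotas: North 1.918, South 3.993, East 4.914, West 11.175.
Jefferson allocation: North 2, South 4, East 5, West 11.
Every allocation lies between the lower and upper quota.

none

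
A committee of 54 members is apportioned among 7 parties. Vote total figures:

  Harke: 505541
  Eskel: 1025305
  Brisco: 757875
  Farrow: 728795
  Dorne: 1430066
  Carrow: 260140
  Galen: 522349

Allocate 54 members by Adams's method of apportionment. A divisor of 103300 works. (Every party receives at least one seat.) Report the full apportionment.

With modified divisor 103300: modified quotas Harke 4.894, Eskel 9.926, Brisco 7.337, Farrow 7.055, Dorne 13.844, Carrow 2.518, Galen 5.057.
Rounding up: Harke 5, Eskel 10, Brisco 8, Farrow 8, Dorne 14, Carrow 3, Galen 6 (total 54).

Harke 5, Eskel 10, Brisco 8, Farrow 8, Dorne 14, Carrow 3, Galen 6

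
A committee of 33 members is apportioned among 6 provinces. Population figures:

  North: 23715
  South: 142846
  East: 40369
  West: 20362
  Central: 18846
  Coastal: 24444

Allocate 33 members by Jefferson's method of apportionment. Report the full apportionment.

Standard divisor 270582/33 ≈ 8199.455; standard quotas: North 2.892, South 17.421, East 4.923, West 2.483, Central 2.298, Coastal 2.981.
Rounding down gives 2, 17, 4, 2, 2, 2 = 29 seats, so the divisor must be adjusted.
With modified divisor 7700: modified quotas North 3.080, South 18.551, East 5.243, West 2.644, Central 2.448, Coastal 3.175.
Rounding down: North 3, South 18, East 5, West 2, Central 2, Coastal 3 (total 33).

North 3; South 18; East 5; West 2; Central 2; Coastal 3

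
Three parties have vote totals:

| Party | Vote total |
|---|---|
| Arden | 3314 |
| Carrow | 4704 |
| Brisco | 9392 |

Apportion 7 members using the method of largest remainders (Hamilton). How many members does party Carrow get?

Total 17410; standard divisor 17410/7 ≈ 2487.143.
Standard quotas: Arden 1.3325, Carrow 1.8913, Brisco 3.7762.
Lower quotas: Arden 1, Carrow 1, Brisco 3 (sum 5, leaving 2 seats).
Remainders in descending order: Carrow 0.8913, Brisco 0.7762, Arden 0.3325.
Largest remainders: Carrow, Brisco receive the extra seats.
Carrow receives 2.

2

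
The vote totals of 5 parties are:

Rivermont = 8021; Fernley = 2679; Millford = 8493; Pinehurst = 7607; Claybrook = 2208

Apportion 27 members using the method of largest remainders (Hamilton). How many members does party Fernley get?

3

Standard divisor: 29008 ÷ 27 ≈ 1074.37.
Standard quotas: Rivermont 7.4658, Fernley 2.4936, Millford 7.9051, Pinehurst 7.0804, Claybrook 2.0552.
Lower quotas: Rivermont 7, Fernley 2, Millford 7, Pinehurst 7, Claybrook 2 (sum 25, leaving 2 seats).
Remainders in descending order: Millford 0.9051, Fernley 0.4936, Rivermont 0.4658, Pinehurst 0.0804, Claybrook 0.0552.
Largest remainders: Millford, Fernley receive the extra seats.
Fernley receives 3.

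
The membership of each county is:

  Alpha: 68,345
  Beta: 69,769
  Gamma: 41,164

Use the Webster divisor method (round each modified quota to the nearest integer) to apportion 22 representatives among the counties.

Alpha: 8; Beta: 9; Gamma: 5

Standard divisor 179278/22 ≈ 8149; standard quotas: Alpha 8.387, Beta 8.562, Gamma 5.051.
Rounding to the nearest integer gives Alpha 8, Beta 9, Gamma 5 — total 22, matching the house size, so no adjustment is needed.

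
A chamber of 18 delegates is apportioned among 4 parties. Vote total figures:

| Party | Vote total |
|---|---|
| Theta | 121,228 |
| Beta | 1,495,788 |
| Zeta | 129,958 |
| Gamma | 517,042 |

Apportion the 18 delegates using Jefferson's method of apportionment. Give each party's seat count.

Standard divisor 2264016/18 ≈ 125778.667; standard quotas: Theta 0.964, Beta 11.892, Zeta 1.033, Gamma 4.111.
Rounding down gives 0, 11, 1, 4 = 16 seats, so the divisor must be adjusted.
With modified divisor 118100: modified quotas Theta 1.026, Beta 12.665, Zeta 1.100, Gamma 4.378.
Rounding down: Theta 1, Beta 12, Zeta 1, Gamma 4 (total 18).

Theta 1; Beta 12; Zeta 1; Gamma 4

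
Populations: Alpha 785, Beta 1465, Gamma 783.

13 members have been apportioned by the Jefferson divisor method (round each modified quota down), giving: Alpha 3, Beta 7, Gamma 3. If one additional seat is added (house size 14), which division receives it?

Priority for the next seat is population ÷ (current seats + 1).
Priorities: Alpha 196.250, Beta 183.125, Gamma 195.750.
Highest priority: Alpha.

Alpha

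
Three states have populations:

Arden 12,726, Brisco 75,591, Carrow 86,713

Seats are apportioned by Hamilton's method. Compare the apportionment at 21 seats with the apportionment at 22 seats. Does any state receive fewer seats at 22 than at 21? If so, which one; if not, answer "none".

At 21 seats: Arden 2, Brisco 9, Carrow 10.
At 22 seats: Arden 2, Brisco 9, Carrow 11.
No state's allocation decreased.

none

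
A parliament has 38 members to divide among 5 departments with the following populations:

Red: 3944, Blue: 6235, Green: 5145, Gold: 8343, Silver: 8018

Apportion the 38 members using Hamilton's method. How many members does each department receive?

Red 5; Blue 7; Green 6; Gold 10; Silver 10

The standard divisor is 31685/38 ≈ 833.816.
Standard quotas: Red 4.7301, Blue 7.4777, Green 6.1704, Gold 10.0058, Silver 9.6160.
Lower quotas: Red 4, Blue 7, Green 6, Gold 10, Silver 9 (sum 36, leaving 2 seats).
Remainders in descending order: Red 0.7301, Silver 0.6160, Blue 0.4777, Green 0.1704, Gold 0.0058.
The surplus seats go to Red, Silver.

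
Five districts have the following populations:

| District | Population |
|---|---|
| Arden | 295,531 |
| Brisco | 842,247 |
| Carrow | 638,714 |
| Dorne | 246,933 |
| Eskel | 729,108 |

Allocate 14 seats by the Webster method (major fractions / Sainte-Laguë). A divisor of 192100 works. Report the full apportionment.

With modified divisor 192100: modified quotas Arden 1.538, Brisco 4.384, Carrow 3.325, Dorne 1.285, Eskel 3.795.
Rounding to the nearest integer: Arden 2, Brisco 4, Carrow 3, Dorne 1, Eskel 4 (total 14).

Arden 2; Brisco 4; Carrow 3; Dorne 1; Eskel 4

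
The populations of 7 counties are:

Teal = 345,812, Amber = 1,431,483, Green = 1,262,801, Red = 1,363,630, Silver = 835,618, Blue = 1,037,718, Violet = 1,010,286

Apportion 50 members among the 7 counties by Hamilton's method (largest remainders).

Teal 2, Amber 10, Green 9, Red 9, Silver 6, Blue 7, Violet 7

Standard divisor: 7287348 ÷ 50 ≈ 145746.96.
Standard quotas: Teal 2.3727, Amber 9.8217, Green 8.6643, Red 9.3561, Silver 5.7333, Blue 7.1200, Violet 6.9318.
Lower quotas: Teal 2, Amber 9, Green 8, Red 9, Silver 5, Blue 7, Violet 6 (sum 46, leaving 4 seats).
Remainders in descending order: Violet 0.9318, Amber 0.8217, Silver 0.7333, Green 0.6643, Teal 0.3727, Red 0.3561, Blue 0.1200.
The surplus seats go to Violet, Amber, Silver, Green.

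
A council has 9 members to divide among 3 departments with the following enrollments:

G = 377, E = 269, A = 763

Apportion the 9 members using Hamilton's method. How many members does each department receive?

Total 1409; standard divisor 1409/9 ≈ 156.556.
Standard quotas: G 2.408, E 1.718, A 4.874.
Lower quotas: G 2, E 1, A 4 (sum 7, leaving 2 seats).
Remainders in descending order: A 0.874, E 0.718, G 0.408.
Largest remainders: A, E receive the extra seats.

G 2; E 2; A 5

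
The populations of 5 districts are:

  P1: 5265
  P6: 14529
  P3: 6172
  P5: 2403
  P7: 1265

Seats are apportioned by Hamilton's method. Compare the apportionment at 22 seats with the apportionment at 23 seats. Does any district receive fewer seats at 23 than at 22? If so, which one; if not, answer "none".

At 22 seats: P1 4, P6 11, P3 4, P5 2, P7 1.
At 23 seats: P1 4, P6 11, P3 5, P5 2, P7 1.
No district's allocation decreased.

none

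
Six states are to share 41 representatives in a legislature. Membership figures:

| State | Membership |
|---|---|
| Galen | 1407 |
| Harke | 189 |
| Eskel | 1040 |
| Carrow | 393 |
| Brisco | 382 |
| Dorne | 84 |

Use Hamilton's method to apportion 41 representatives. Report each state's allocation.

Galen 17, Harke 2, Eskel 12, Carrow 5, Brisco 4, Dorne 1

The standard divisor is 3495/41 ≈ 85.244.
Standard quotas: Galen 16.506, Harke 2.217, Eskel 12.200, Carrow 4.610, Brisco 4.481, Dorne 0.985.
Lower quotas: Galen 16, Harke 2, Eskel 12, Carrow 4, Brisco 4, Dorne 0 (sum 38, leaving 3 seats).
Remainders in descending order: Dorne 0.985, Carrow 0.610, Galen 0.506, Brisco 0.481, Harke 0.217, Eskel 0.200.
The surplus seats go to Dorne, Carrow, Galen.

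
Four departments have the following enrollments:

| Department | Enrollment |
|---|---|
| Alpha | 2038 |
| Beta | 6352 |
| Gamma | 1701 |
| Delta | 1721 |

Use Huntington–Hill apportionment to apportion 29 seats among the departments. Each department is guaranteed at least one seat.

With divisor 398: modified quotas Alpha 5.121, Beta 15.960, Gamma 4.274, Delta 4.324.
Geometric-mean thresholds: Alpha √(5·6)=5.477, Beta √(15·16)=15.492, Gamma √(4·5)=4.472, Delta √(4·5)=4.472.
Each quota rounded against its threshold gives Alpha 5, Beta 16, Gamma 4, Delta 4 (total 29).

Alpha 5, Beta 16, Gamma 4, Delta 4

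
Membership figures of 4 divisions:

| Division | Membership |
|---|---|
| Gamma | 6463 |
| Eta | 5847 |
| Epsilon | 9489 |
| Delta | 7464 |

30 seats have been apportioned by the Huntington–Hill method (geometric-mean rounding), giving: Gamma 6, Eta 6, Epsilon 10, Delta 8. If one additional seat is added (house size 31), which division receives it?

Priority for the next seat is population ÷ (√(s·(s+1))).
Priorities: Gamma 997.263, Eta 902.212, Epsilon 904.741, Delta 879.641.
Highest priority: Gamma.

Gamma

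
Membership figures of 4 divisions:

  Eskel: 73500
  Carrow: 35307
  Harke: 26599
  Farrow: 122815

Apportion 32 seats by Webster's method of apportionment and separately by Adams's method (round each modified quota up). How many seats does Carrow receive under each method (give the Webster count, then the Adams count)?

Webster: Eskel 9, Carrow 4, Harke 3, Farrow 16.
Adams: Eskel 9, Carrow 5, Harke 4, Farrow 14.
Carrow gets 4 under Webster and 5 under Adams.

4 and 5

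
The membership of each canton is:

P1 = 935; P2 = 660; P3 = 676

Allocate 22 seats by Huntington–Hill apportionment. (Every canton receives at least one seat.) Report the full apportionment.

With divisor 103: modified quotas P1 9.078, P2 6.408, P3 6.563.
Geometric-mean thresholds: P1 √(9·10)=9.487, P2 √(6·7)=6.481, P3 √(6·7)=6.481.
Each quota rounded against its threshold gives P1 9, P2 6, P3 7 (total 22).

P1: 9, P2: 6, P3: 7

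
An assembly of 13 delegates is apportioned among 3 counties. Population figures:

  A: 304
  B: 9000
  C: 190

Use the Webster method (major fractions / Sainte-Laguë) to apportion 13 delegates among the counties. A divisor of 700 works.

A: 0, B: 13, C: 0

With modified divisor 700: modified quotas A 0.434, B 12.857, C 0.271.
Rounding to the nearest integer: A 0, B 13, C 0 (total 13).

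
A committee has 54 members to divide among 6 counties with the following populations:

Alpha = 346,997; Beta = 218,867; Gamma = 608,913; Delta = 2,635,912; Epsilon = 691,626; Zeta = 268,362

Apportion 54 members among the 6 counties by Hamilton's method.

Alpha 4, Beta 2, Gamma 7, Delta 30, Epsilon 8, Zeta 3

The standard divisor is 4770677/54 ≈ 88345.87.
Standard quotas: Alpha 3.9277, Beta 2.4774, Gamma 6.8924, Delta 29.8363, Epsilon 7.8286, Zeta 3.0376.
Lower quotas: Alpha 3, Beta 2, Gamma 6, Delta 29, Epsilon 7, Zeta 3 (sum 50, leaving 4 seats).
Remainders in descending order: Alpha 0.9277, Gamma 0.8924, Delta 0.8363, Epsilon 0.8286, Beta 0.4774, Zeta 0.0376.
The surplus seats go to Alpha, Gamma, Delta, Epsilon.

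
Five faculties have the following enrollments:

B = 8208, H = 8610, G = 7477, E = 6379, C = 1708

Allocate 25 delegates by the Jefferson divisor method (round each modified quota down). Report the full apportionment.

Standard divisor 32382/25 ≈ 1295.28; standard quotas: B 6.337, H 6.647, G 5.772, E 4.925, C 1.319.
Rounding down gives 6, 6, 5, 4, 1 = 22 seats, so the divisor must be adjusted.
With modified divisor 1200: modified quotas B 6.840, H 7.175, G 6.231, E 5.316, C 1.423.
Rounding down: B 6, H 7, G 6, E 5, C 1 (total 25).

B 6, H 7, G 6, E 5, C 1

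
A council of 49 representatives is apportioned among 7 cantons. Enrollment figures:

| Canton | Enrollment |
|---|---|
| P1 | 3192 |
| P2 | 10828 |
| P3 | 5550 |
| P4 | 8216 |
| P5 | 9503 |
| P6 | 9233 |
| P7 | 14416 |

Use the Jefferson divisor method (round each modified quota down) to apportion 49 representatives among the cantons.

P1 2, P2 9, P3 4, P4 7, P5 8, P6 7, P7 12

Standard divisor 60938/49 ≈ 1243.633; standard quotas: P1 2.567, P2 8.707, P3 4.463, P4 6.606, P5 7.641, P6 7.424, P7 11.592.
Rounding down gives 2, 8, 4, 6, 7, 7, 11 = 45 seats, so the divisor must be adjusted.
With modified divisor 1160: modified quotas P1 2.752, P2 9.334, P3 4.784, P4 7.083, P5 8.192, P6 7.959, P7 12.428.
Rounding down: P1 2, P2 9, P3 4, P4 7, P5 8, P6 7, P7 12 (total 49).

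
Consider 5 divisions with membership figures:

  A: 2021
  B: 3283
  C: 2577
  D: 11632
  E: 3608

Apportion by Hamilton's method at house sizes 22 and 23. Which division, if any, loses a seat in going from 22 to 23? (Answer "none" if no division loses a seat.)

At 22 seats: A 2, B 3, C 3, D 11, E 3.
At 23 seats: A 2, B 3, C 2, D 12, E 4.
C drops from 3 to 2.

C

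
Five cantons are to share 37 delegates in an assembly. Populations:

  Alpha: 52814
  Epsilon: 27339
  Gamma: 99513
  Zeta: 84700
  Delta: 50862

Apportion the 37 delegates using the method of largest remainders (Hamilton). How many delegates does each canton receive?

The standard divisor is 315228/37 ≈ 8519.676.
Standard quotas: Alpha 6.1991, Epsilon 3.2089, Gamma 11.6804, Zeta 9.9417, Delta 5.9699.
Lower quotas: Alpha 6, Epsilon 3, Gamma 11, Zeta 9, Delta 5 (sum 34, leaving 3 seats).
Remainders in descending order: Delta 0.9699, Zeta 0.9417, Gamma 0.6804, Epsilon 0.2089, Alpha 0.1991.
The surplus seats go to Delta, Zeta, Gamma.

Alpha 6; Epsilon 3; Gamma 12; Zeta 10; Delta 6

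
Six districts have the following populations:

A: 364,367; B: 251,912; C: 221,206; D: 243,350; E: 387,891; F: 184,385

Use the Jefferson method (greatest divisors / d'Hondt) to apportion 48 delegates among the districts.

A 11; B 7; C 6; D 7; E 12; F 5

Standard divisor 1653111/48 ≈ 34439.812; standard quotas: A 10.580, B 7.315, C 6.423, D 7.066, E 11.263, F 5.354.
Rounding down gives 10, 7, 6, 7, 11, 5 = 46 seats, so the divisor must be adjusted.
With modified divisor 32000: modified quotas A 11.386, B 7.872, C 6.913, D 7.605, E 12.122, F 5.762.
Rounding down: A 11, B 7, C 6, D 7, E 12, F 5 (total 48).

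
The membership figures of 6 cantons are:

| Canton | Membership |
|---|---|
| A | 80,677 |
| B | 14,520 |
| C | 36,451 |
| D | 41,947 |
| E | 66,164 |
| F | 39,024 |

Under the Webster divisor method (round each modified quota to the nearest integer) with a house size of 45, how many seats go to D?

Standard divisor 278783/45 ≈ 6195.178; standard quotas: A 13.023, B 2.344, C 5.884, D 6.771, E 10.680, F 6.299.
Rounding to the nearest integer gives A 13, B 2, C 6, D 7, E 11, F 6 — total 45, matching the house size, so no adjustment is needed.
D receives 7.

7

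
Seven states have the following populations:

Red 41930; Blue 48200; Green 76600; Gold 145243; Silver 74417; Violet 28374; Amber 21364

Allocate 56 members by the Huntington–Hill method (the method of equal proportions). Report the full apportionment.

With divisor 7849: modified quotas Red 5.342, Blue 6.141, Green 9.759, Gold 18.505, Silver 9.481, Violet 3.615, Amber 2.722.
Geometric-mean thresholds: Red √(5·6)=5.477, Blue √(6·7)=6.481, Green √(9·10)=9.487, Gold √(18·19)=18.493, Silver √(9·10)=9.487, Violet √(3·4)=3.464, Amber √(2·3)=2.449.
Each quota rounded against its threshold gives Red 5, Blue 6, Green 10, Gold 19, Silver 9, Violet 4, Amber 3 (total 56).

Red 5, Blue 6, Green 10, Gold 19, Silver 9, Violet 4, Amber 3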